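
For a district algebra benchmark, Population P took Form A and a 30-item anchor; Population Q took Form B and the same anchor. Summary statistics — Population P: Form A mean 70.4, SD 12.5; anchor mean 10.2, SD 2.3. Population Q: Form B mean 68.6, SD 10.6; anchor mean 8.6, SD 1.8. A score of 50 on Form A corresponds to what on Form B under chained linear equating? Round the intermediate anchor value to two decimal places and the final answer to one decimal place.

Form A → anchor (Population P): v = (2.3/12.5)(50 − 70.4) + 10.2 = 6.45
anchor → Form B (Population Q): y = (10.6/1.8)(6.45 − 8.6) + 68.6 = 55.9

55.9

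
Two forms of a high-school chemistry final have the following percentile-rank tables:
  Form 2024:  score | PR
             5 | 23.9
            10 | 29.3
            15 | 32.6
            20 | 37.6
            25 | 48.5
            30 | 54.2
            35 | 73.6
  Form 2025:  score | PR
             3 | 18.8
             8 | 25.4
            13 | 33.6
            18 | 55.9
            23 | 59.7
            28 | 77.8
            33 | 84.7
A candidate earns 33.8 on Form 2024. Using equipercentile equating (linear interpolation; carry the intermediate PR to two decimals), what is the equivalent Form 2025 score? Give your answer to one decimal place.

25.6

PR of 33.8 on Form 2024: 54.2 + (33.8 − 30)/(35 − 30) × (73.6 − 54.2) = 68.94
On Form 2025, PR 68.94 falls between score 23 (PR 59.7) and 28 (PR 77.8).
Interpolate: 23 + (68.94 − 59.7)/(77.8 − 59.7) × (28 − 23) = 25.6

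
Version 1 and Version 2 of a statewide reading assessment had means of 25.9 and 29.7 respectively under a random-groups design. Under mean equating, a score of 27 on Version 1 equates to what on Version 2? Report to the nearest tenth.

Mean equating: y = x + (M_Y − M_X) = 27 + (29.7 − 25.9) = 30.8

30.8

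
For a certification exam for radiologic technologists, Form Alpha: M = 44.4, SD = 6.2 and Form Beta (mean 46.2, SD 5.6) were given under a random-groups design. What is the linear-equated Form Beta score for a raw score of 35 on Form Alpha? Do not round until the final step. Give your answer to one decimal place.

37.7

Linear equating: y = (SD_Y/SD_X)(x − M_X) + M_Y
y = (5.6/6.2)(35 − 44.4) + 46.2
y = 0.903226 × -9.4 + 46.2 = -8.4903 + 46.2 = 37.7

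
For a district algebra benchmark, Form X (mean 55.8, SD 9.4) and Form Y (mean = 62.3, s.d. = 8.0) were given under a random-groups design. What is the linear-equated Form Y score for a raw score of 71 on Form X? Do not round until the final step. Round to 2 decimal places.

Linear equating: y = (SD_Y/SD_X)(x − M_X) + M_Y
y = (8.0/9.4)(71 − 55.8) + 62.3
y = 0.851064 × 15.2 + 62.3 = 12.9362 + 62.3 = 75.24

75.24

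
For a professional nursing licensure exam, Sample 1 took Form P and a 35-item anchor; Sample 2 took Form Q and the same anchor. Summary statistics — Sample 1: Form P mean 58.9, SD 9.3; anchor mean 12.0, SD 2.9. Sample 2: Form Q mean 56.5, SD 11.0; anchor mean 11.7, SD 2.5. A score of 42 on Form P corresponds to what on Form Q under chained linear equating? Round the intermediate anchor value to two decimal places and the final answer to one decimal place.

34.6

Form P → anchor (Sample 1): v = (2.9/9.3)(42 − 58.9) + 12.0 = 6.73
anchor → Form Q (Sample 2): y = (11.0/2.5)(6.73 − 11.7) + 56.5 = 34.6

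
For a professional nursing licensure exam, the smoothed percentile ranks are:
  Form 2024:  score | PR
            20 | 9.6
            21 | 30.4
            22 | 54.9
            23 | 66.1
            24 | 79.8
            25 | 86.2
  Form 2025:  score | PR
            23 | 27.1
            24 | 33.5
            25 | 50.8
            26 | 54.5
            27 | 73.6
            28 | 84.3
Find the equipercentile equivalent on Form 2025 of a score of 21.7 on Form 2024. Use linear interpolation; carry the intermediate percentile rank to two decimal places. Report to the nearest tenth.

24.8

PR of 21.7 on Form 2024: 30.4 + (21.7 − 21)/(22 − 21) × (54.9 − 30.4) = 47.55
On Form 2025, PR 47.55 falls between score 24 (PR 33.5) and 25 (PR 50.8).
Interpolate: 24 + (47.55 − 33.5)/(50.8 − 33.5) × (25 − 24) = 24.8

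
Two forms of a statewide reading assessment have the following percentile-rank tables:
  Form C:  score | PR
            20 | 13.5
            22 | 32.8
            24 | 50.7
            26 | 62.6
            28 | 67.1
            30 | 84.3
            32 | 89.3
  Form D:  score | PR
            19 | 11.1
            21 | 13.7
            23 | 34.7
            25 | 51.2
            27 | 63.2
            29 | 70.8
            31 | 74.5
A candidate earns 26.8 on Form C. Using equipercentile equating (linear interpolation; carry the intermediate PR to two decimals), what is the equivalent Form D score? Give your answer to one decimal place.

27.3

PR of 26.8 on Form C: 62.6 + (26.8 − 26)/(28 − 26) × (67.1 − 62.6) = 64.40
On Form D, PR 64.40 falls between score 27 (PR 63.2) and 29 (PR 70.8).
Interpolate: 27 + (64.40 − 63.2)/(70.8 − 63.2) × (29 − 27) = 27.3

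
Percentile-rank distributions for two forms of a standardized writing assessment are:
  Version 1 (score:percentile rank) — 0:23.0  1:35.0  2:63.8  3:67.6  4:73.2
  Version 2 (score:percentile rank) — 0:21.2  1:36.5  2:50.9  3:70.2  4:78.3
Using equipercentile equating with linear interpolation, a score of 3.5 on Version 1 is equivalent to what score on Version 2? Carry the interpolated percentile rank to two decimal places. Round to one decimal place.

3.0

PR of 3.5 on Version 1: 67.6 + (3.5 − 3)/(4 − 3) × (73.2 − 67.6) = 70.40
On Version 2, PR 70.40 falls between score 3 (PR 70.2) and 4 (PR 78.3).
Interpolate: 3 + (70.40 − 70.2)/(78.3 − 70.2) × (4 − 3) = 3.0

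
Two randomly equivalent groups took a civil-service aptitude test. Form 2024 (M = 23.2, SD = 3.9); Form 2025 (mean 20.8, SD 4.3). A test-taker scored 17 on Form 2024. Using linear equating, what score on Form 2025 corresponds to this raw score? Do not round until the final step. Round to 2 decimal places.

13.96

Linear equating: y = (SD_Y/SD_X)(x − M_X) + M_Y
y = (4.3/3.9)(17 − 23.2) + 20.8
y = 1.102564 × -6.2 + 20.8 = -6.8359 + 20.8 = 13.96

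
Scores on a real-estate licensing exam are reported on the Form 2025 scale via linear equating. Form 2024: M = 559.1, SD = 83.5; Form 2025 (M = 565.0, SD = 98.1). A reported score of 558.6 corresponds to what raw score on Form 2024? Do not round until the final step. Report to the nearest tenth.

553.7

Invert y = (SD_Y/SD_X)(x − M_X) + M_Y:
x = (SD_X/SD_Y)(y − M_Y) + M_X = (83.5/98.1)(558.6 − 565.0) + 559.1
x = 0.851172 × -6.400 + 559.1 = 553.7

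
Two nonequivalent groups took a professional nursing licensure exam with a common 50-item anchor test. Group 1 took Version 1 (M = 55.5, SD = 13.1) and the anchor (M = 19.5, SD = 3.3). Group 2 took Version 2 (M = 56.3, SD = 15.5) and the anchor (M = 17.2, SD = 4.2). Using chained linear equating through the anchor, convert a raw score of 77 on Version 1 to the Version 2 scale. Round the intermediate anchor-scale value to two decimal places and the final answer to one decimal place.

84.8

Version 1 → anchor (Group 1): v = (3.3/13.1)(77 − 55.5) + 19.5 = 24.92
anchor → Version 2 (Group 2): y = (15.5/4.2)(24.92 − 17.2) + 56.3 = 84.8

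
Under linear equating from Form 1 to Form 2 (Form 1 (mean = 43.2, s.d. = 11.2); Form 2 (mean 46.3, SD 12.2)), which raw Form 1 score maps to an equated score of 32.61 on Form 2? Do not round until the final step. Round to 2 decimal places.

Invert y = (SD_Y/SD_X)(x − M_X) + M_Y:
x = (SD_X/SD_Y)(y − M_Y) + M_X = (11.2/12.2)(32.61 − 46.3) + 43.2
x = 0.918033 × -13.690 + 43.2 = 30.63

30.63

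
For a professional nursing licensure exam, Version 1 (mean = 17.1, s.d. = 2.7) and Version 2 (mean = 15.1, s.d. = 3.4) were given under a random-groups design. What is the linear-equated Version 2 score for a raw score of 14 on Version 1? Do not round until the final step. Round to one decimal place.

Linear equating: y = (SD_Y/SD_X)(x − M_X) + M_Y
y = (3.4/2.7)(14 − 17.1) + 15.1
y = 1.259259 × -3.1 + 15.1 = -3.9037 + 15.1 = 11.2

11.2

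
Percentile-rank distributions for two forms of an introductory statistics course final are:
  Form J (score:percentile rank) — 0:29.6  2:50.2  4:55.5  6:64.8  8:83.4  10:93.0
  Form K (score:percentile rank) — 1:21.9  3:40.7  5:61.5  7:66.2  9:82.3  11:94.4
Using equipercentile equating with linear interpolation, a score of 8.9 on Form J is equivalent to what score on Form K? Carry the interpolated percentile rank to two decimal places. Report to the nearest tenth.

PR of 8.9 on Form J: 83.4 + (8.9 − 8)/(10 − 8) × (93.0 − 83.4) = 87.72
On Form K, PR 87.72 falls between score 9 (PR 82.3) and 11 (PR 94.4).
Interpolate: 9 + (87.72 − 82.3)/(94.4 − 82.3) × (11 − 9) = 9.9

9.9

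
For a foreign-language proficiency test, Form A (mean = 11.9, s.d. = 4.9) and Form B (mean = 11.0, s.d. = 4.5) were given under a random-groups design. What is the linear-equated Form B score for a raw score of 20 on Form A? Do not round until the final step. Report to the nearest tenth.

18.4

Linear equating: y = (SD_Y/SD_X)(x − M_X) + M_Y
y = (4.5/4.9)(20 − 11.9) + 11.0
y = 0.918367 × 8.1 + 11.0 = 7.4388 + 11.0 = 18.4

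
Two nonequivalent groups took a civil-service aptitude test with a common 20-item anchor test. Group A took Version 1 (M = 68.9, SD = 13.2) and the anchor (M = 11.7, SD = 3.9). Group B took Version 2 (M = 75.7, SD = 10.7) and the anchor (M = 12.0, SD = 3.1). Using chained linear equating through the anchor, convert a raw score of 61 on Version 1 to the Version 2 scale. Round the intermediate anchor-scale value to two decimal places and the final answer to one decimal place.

66.6

Version 1 → anchor (Group A): v = (3.9/13.2)(61 − 68.9) + 11.7 = 9.37
anchor → Version 2 (Group B): y = (10.7/3.1)(9.37 − 12.0) + 75.7 = 66.6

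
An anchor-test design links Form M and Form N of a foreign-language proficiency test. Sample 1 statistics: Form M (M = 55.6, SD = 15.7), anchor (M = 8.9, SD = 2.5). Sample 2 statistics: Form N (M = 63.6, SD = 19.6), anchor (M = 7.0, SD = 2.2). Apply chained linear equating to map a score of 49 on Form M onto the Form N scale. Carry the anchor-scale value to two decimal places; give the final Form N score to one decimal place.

Form M → anchor (Sample 1): v = (2.5/15.7)(49 − 55.6) + 8.9 = 7.85
anchor → Form N (Sample 2): y = (19.6/2.2)(7.85 − 7.0) + 63.6 = 71.2

71.2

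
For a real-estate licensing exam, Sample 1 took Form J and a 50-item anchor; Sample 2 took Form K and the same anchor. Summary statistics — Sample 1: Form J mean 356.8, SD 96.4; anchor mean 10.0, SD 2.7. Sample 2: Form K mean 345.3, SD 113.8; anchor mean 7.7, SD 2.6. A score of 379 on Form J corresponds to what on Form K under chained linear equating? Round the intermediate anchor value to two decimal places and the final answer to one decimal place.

Form J → anchor (Sample 1): v = (2.7/96.4)(379 − 356.8) + 10.0 = 10.62
anchor → Form K (Sample 2): y = (113.8/2.6)(10.62 − 7.7) + 345.3 = 473.1

473.1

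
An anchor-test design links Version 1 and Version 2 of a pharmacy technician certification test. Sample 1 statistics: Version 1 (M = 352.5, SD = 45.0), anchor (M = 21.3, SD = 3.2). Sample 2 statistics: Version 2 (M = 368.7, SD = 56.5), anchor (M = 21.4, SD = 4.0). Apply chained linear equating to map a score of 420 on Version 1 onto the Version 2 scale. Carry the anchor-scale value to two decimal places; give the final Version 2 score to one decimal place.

435.1

Version 1 → anchor (Sample 1): v = (3.2/45.0)(420 − 352.5) + 21.3 = 26.10
anchor → Version 2 (Sample 2): y = (56.5/4.0)(26.10 − 21.4) + 368.7 = 435.1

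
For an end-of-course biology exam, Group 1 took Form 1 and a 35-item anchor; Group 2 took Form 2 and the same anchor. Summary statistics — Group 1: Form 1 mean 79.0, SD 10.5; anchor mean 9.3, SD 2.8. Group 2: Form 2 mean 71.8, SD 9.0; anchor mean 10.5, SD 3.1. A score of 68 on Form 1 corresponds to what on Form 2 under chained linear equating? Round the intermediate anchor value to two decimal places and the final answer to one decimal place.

59.8

Form 1 → anchor (Group 1): v = (2.8/10.5)(68 − 79.0) + 9.3 = 6.37
anchor → Form 2 (Group 2): y = (9.0/3.1)(6.37 − 10.5) + 71.8 = 59.8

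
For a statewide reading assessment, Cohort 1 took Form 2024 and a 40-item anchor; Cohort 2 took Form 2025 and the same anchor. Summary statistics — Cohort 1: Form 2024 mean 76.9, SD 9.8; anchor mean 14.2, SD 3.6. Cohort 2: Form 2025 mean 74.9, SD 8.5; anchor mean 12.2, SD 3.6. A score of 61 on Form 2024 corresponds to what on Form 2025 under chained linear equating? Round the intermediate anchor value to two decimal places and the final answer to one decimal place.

Form 2024 → anchor (Cohort 1): v = (3.6/9.8)(61 − 76.9) + 14.2 = 8.36
anchor → Form 2025 (Cohort 2): y = (8.5/3.6)(8.36 − 12.2) + 74.9 = 65.8

65.8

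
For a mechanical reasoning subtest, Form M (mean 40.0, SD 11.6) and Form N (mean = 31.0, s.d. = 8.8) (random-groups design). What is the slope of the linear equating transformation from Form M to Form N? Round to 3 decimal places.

A = SD_Y / SD_X = 8.8 / 11.6 = 0.759

0.759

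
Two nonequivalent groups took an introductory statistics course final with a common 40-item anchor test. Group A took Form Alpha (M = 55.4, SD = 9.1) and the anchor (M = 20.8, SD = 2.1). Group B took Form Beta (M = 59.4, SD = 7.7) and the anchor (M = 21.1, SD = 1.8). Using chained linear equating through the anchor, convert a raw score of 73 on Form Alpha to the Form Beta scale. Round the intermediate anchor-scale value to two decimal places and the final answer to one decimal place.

75.5

Form Alpha → anchor (Group A): v = (2.1/9.1)(73 − 55.4) + 20.8 = 24.86
anchor → Form Beta (Group B): y = (7.7/1.8)(24.86 − 21.1) + 59.4 = 75.5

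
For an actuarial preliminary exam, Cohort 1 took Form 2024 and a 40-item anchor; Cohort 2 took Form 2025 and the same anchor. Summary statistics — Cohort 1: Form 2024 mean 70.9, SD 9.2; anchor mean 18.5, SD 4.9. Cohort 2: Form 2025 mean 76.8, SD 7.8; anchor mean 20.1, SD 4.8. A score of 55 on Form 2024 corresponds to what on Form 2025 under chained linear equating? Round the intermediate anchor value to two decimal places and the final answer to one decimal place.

60.4

Form 2024 → anchor (Cohort 1): v = (4.9/9.2)(55 − 70.9) + 18.5 = 10.03
anchor → Form 2025 (Cohort 2): y = (7.8/4.8)(10.03 − 20.1) + 76.8 = 60.4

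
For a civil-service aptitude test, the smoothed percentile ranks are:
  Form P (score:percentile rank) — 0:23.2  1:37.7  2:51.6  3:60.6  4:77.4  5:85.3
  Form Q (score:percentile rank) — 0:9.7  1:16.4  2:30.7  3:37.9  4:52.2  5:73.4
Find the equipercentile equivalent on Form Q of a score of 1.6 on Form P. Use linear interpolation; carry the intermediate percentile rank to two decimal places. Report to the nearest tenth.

3.6

PR of 1.6 on Form P: 37.7 + (1.6 − 1)/(2 − 1) × (51.6 − 37.7) = 46.04
On Form Q, PR 46.04 falls between score 3 (PR 37.9) and 4 (PR 52.2).
Interpolate: 3 + (46.04 − 37.9)/(52.2 − 37.9) × (4 − 3) = 3.6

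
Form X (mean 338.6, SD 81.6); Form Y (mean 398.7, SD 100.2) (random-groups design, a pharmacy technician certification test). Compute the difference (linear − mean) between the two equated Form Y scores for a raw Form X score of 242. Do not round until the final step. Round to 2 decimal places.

Mean-equated: 242 + (398.7 − 338.6) = 302.10
Linear-equated: (100.2/81.6)(242 − 338.6) + 398.7 = 280.081
Difference = 280.081 − 302.10 = -22.02

-22.02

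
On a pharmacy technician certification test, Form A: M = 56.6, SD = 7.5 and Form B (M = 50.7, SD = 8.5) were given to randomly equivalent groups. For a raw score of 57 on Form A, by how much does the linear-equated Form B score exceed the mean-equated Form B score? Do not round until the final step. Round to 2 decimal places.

0.05

Mean-equated: 57 + (50.7 − 56.6) = 51.10
Linear-equated: (8.5/7.5)(57 − 56.6) + 50.7 = 51.153
Difference = 51.153 − 51.10 = 0.05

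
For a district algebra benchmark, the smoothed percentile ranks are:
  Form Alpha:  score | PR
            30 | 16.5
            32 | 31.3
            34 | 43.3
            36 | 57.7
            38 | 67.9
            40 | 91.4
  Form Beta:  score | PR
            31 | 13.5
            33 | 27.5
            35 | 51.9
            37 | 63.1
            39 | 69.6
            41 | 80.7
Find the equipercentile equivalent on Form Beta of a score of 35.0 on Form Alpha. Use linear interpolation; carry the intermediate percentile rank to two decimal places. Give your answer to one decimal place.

34.9

PR of 35.0 on Form Alpha: 43.3 + (35.0 − 34)/(36 − 34) × (57.7 − 43.3) = 50.50
On Form Beta, PR 50.50 falls between score 33 (PR 27.5) and 35 (PR 51.9).
Interpolate: 33 + (50.50 − 27.5)/(51.9 − 27.5) × (35 − 33) = 34.9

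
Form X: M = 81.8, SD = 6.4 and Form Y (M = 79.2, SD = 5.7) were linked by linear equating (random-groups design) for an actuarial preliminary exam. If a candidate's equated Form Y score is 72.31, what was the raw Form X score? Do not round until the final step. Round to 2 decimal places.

74.06

Invert y = (SD_Y/SD_X)(x − M_X) + M_Y:
x = (SD_X/SD_Y)(y − M_Y) + M_X = (6.4/5.7)(72.31 − 79.2) + 81.8
x = 1.122807 × -6.890 + 81.8 = 74.06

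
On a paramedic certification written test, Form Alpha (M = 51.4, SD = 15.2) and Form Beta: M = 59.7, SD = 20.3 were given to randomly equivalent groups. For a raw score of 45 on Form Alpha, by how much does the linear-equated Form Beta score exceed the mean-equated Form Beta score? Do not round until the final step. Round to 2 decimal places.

-2.15

Mean-equated: 45 + (59.7 − 51.4) = 53.30
Linear-equated: (20.3/15.2)(45 − 51.4) + 59.7 = 51.153
Difference = 51.153 − 53.30 = -2.15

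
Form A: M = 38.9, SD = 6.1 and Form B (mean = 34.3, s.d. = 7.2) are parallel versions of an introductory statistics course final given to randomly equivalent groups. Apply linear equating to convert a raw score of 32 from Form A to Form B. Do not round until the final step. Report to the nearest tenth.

26.2

Linear equating: y = (SD_Y/SD_X)(x − M_X) + M_Y
y = (7.2/6.1)(32 − 38.9) + 34.3
y = 1.180328 × -6.9 + 34.3 = -8.1443 + 34.3 = 26.2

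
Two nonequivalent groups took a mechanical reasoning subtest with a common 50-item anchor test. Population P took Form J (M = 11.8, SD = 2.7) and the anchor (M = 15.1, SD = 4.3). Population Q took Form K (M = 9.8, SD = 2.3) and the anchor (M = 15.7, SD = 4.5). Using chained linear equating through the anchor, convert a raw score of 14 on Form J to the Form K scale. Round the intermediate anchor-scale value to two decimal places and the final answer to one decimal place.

11.3

Form J → anchor (Population P): v = (4.3/2.7)(14 − 11.8) + 15.1 = 18.60
anchor → Form K (Population Q): y = (2.3/4.5)(18.60 − 15.7) + 9.8 = 11.3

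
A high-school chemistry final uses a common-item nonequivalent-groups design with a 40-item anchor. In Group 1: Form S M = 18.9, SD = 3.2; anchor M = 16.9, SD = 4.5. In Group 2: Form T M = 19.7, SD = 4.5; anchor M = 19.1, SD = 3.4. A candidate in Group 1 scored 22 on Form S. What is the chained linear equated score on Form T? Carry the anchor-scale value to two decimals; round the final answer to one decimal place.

Form S → anchor (Group 1): v = (4.5/3.2)(22 − 18.9) + 16.9 = 21.26
anchor → Form T (Group 2): y = (4.5/3.4)(21.26 − 19.1) + 19.7 = 22.6

22.6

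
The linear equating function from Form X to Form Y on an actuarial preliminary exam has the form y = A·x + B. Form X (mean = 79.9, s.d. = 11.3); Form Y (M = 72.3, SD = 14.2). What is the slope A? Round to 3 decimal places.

1.257

A = SD_Y / SD_X = 14.2 / 11.3 = 1.257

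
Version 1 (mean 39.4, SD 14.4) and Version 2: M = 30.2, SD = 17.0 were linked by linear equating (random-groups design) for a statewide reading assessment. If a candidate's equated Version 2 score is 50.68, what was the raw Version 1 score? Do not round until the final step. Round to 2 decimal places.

Invert y = (SD_Y/SD_X)(x − M_X) + M_Y:
x = (SD_X/SD_Y)(y − M_Y) + M_X = (14.4/17.0)(50.68 − 30.2) + 39.4
x = 0.847059 × 20.480 + 39.4 = 56.75

56.75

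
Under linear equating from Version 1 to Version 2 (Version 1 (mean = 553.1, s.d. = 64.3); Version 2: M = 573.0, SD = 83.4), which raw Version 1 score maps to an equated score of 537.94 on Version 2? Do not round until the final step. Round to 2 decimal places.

Invert y = (SD_Y/SD_X)(x − M_X) + M_Y:
x = (SD_X/SD_Y)(y − M_Y) + M_X = (64.3/83.4)(537.94 − 573.0) + 553.1
x = 0.770983 × -35.060 + 553.1 = 526.07

526.07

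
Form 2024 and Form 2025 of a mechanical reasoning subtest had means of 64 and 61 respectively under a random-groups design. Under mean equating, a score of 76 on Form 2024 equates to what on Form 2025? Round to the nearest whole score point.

Mean equating: y = x + (M_Y − M_X) = 76 + (61 − 64) = 73

73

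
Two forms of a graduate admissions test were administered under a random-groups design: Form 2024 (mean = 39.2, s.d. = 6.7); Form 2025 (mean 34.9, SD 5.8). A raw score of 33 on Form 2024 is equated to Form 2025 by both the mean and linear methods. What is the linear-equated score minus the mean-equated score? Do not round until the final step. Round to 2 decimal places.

Mean-equated: 33 + (34.9 − 39.2) = 28.70
Linear-equated: (5.8/6.7)(33 − 39.2) + 34.9 = 29.533
Difference = 29.533 − 28.70 = 0.83

0.83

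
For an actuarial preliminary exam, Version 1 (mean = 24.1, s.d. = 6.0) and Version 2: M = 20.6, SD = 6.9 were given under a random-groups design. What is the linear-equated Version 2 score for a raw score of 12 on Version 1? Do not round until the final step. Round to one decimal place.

Linear equating: y = (SD_Y/SD_X)(x − M_X) + M_Y
y = (6.9/6.0)(12 − 24.1) + 20.6
y = 1.150000 × -12.1 + 20.6 = -13.9150 + 20.6 = 6.7

6.7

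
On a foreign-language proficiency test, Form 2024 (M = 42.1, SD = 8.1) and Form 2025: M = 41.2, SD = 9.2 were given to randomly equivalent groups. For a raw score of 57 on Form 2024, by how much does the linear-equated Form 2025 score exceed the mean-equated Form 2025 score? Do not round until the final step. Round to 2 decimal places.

2.02

Mean-equated: 57 + (41.2 − 42.1) = 56.10
Linear-equated: (9.2/8.1)(57 − 42.1) + 41.2 = 58.123
Difference = 58.123 − 56.10 = 2.02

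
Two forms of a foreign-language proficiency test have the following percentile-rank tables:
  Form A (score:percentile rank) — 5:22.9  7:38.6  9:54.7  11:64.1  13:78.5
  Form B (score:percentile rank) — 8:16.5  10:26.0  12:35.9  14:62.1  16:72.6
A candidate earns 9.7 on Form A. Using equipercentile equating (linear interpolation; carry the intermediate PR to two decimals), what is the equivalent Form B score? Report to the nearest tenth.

13.7

PR of 9.7 on Form A: 54.7 + (9.7 − 9)/(11 − 9) × (64.1 − 54.7) = 57.99
On Form B, PR 57.99 falls between score 12 (PR 35.9) and 14 (PR 62.1).
Interpolate: 12 + (57.99 − 35.9)/(62.1 − 35.9) × (14 − 12) = 13.7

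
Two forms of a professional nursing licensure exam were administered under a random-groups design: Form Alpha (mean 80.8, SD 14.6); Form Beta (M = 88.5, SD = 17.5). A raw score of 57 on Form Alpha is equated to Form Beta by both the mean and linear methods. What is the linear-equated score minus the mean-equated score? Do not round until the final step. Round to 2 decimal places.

Mean-equated: 57 + (88.5 − 80.8) = 64.70
Linear-equated: (17.5/14.6)(57 − 80.8) + 88.5 = 59.973
Difference = 59.973 − 64.70 = -4.73

-4.73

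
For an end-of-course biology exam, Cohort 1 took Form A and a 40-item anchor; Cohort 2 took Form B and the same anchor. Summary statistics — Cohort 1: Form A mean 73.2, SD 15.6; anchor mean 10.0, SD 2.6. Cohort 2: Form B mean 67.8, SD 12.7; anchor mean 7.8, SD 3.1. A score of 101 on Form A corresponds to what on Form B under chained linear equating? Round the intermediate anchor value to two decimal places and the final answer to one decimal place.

Form A → anchor (Cohort 1): v = (2.6/15.6)(101 − 73.2) + 10.0 = 14.63
anchor → Form B (Cohort 2): y = (12.7/3.1)(14.63 − 7.8) + 67.8 = 95.8

95.8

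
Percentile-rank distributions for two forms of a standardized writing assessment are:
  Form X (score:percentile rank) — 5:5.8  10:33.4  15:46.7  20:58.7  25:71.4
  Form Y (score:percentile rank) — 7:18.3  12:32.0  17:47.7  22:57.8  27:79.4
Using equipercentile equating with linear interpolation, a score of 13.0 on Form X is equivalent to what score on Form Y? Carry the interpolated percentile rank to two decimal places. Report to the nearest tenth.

15.0

PR of 13.0 on Form X: 33.4 + (13.0 − 10)/(15 − 10) × (46.7 − 33.4) = 41.38
On Form Y, PR 41.38 falls between score 12 (PR 32.0) and 17 (PR 47.7).
Interpolate: 12 + (41.38 − 32.0)/(47.7 − 32.0) × (17 − 12) = 15.0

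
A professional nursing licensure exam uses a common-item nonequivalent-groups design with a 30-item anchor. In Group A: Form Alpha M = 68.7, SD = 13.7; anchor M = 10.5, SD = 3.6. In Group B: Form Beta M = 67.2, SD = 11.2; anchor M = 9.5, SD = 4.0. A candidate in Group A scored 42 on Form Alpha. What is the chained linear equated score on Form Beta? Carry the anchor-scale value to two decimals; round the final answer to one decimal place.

Form Alpha → anchor (Group A): v = (3.6/13.7)(42 − 68.7) + 10.5 = 3.48
anchor → Form Beta (Group B): y = (11.2/4.0)(3.48 − 9.5) + 67.2 = 50.3

50.3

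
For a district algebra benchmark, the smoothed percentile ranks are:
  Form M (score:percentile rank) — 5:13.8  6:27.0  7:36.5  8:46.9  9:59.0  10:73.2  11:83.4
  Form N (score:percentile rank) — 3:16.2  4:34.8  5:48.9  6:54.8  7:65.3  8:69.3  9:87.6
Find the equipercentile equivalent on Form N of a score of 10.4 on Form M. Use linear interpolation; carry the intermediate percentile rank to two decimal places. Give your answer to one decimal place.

8.4

PR of 10.4 on Form M: 73.2 + (10.4 − 10)/(11 − 10) × (83.4 − 73.2) = 77.28
On Form N, PR 77.28 falls between score 8 (PR 69.3) and 9 (PR 87.6).
Interpolate: 8 + (77.28 − 69.3)/(87.6 − 69.3) × (9 − 8) = 8.4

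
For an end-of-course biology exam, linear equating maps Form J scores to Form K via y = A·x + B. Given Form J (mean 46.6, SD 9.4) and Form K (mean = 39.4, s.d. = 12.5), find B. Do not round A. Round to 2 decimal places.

A = SD_Y / SD_X = 12.5 / 9.4 = 1.329787
B = M_Y − A·M_X = 39.4 − 1.329787 × 46.6 = -22.57

-22.57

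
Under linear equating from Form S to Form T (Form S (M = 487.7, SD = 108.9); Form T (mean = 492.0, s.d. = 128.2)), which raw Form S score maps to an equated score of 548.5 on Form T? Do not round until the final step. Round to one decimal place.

Invert y = (SD_Y/SD_X)(x − M_X) + M_Y:
x = (SD_X/SD_Y)(y − M_Y) + M_X = (108.9/128.2)(548.5 − 492.0) + 487.7
x = 0.849454 × 56.500 + 487.7 = 535.7

535.7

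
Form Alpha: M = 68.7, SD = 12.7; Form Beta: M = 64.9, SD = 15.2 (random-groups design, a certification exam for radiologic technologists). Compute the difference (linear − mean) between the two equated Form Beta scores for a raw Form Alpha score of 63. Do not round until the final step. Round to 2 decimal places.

-1.12

Mean-equated: 63 + (64.9 − 68.7) = 59.20
Linear-equated: (15.2/12.7)(63 − 68.7) + 64.9 = 58.078
Difference = 58.078 − 59.20 = -1.12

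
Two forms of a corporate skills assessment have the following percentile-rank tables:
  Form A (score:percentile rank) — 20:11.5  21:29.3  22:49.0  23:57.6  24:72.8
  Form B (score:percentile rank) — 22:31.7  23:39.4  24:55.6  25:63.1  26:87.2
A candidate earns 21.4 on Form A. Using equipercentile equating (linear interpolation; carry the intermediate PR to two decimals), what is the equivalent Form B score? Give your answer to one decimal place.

PR of 21.4 on Form A: 29.3 + (21.4 − 21)/(22 − 21) × (49.0 − 29.3) = 37.18
On Form B, PR 37.18 falls between score 22 (PR 31.7) and 23 (PR 39.4).
Interpolate: 22 + (37.18 − 31.7)/(39.4 − 31.7) × (23 − 22) = 22.7

22.7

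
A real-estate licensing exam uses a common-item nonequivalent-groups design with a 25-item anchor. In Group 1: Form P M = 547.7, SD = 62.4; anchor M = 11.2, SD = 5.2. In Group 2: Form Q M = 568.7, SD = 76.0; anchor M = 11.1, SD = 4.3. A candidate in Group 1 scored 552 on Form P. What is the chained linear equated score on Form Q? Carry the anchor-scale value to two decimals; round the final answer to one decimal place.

Form P → anchor (Group 1): v = (5.2/62.4)(552 − 547.7) + 11.2 = 11.56
anchor → Form Q (Group 2): y = (76.0/4.3)(11.56 − 11.1) + 568.7 = 576.8

576.8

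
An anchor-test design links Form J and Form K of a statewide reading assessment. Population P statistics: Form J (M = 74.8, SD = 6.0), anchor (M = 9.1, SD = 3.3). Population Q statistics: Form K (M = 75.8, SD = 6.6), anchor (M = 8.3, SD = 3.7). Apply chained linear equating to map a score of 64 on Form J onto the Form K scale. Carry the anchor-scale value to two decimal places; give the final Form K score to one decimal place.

Form J → anchor (Population P): v = (3.3/6.0)(64 − 74.8) + 9.1 = 3.16
anchor → Form K (Population Q): y = (6.6/3.7)(3.16 − 8.3) + 75.8 = 66.6

66.6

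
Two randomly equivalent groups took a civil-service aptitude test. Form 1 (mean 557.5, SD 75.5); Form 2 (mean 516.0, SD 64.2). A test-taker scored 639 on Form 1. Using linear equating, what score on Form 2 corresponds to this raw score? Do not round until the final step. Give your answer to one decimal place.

585.3

Linear equating: y = (SD_Y/SD_X)(x − M_X) + M_Y
y = (64.2/75.5)(639 − 557.5) + 516.0
y = 0.850331 × 81.5 + 516.0 = 69.3020 + 516.0 = 585.3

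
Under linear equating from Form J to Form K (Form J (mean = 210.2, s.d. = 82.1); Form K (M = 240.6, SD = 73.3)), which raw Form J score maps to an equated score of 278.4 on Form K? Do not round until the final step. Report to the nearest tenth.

252.5

Invert y = (SD_Y/SD_X)(x − M_X) + M_Y:
x = (SD_X/SD_Y)(y − M_Y) + M_X = (82.1/73.3)(278.4 − 240.6) + 210.2
x = 1.120055 × 37.800 + 210.2 = 252.5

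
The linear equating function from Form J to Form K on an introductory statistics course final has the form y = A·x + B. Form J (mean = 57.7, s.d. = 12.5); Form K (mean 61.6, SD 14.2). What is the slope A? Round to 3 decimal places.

A = SD_Y / SD_X = 14.2 / 12.5 = 1.136

1.136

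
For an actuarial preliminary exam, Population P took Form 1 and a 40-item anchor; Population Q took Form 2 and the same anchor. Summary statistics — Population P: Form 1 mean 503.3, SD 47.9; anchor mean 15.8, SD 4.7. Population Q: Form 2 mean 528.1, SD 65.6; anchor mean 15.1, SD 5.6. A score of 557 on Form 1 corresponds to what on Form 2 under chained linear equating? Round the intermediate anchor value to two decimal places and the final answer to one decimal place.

Form 1 → anchor (Population P): v = (4.7/47.9)(557 − 503.3) + 15.8 = 21.07
anchor → Form 2 (Population Q): y = (65.6/5.6)(21.07 − 15.1) + 528.1 = 598.0

598.0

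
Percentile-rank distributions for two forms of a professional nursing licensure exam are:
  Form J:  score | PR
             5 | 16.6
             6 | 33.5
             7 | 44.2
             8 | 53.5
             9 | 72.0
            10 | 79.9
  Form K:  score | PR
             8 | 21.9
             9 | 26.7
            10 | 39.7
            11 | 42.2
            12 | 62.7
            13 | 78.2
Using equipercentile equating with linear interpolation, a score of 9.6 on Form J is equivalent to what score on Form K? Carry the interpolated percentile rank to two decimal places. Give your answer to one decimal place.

PR of 9.6 on Form J: 72.0 + (9.6 − 9)/(10 − 9) × (79.9 − 72.0) = 76.74
On Form K, PR 76.74 falls between score 12 (PR 62.7) and 13 (PR 78.2).
Interpolate: 12 + (76.74 − 62.7)/(78.2 − 62.7) × (13 − 12) = 12.9

12.9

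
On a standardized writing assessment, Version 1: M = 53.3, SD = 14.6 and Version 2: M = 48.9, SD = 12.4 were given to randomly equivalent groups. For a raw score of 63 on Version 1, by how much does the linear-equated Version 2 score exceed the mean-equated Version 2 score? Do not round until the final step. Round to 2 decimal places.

Mean-equated: 63 + (48.9 − 53.3) = 58.60
Linear-equated: (12.4/14.6)(63 − 53.3) + 48.9 = 57.138
Difference = 57.138 − 58.60 = -1.46

-1.46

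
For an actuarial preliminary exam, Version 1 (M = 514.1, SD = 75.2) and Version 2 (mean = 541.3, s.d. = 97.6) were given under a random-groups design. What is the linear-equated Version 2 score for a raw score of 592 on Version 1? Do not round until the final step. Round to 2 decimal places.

642.40

Linear equating: y = (SD_Y/SD_X)(x − M_X) + M_Y
y = (97.6/75.2)(592 − 514.1) + 541.3
y = 1.297872 × 77.9 + 541.3 = 101.1043 + 541.3 = 642.40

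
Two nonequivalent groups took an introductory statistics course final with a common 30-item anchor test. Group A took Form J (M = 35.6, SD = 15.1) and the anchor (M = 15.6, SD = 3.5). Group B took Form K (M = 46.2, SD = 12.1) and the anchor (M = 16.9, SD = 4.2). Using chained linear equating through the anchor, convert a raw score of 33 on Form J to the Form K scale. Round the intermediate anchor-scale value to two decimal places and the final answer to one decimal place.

Form J → anchor (Group A): v = (3.5/15.1)(33 − 35.6) + 15.6 = 15.00
anchor → Form K (Group B): y = (12.1/4.2)(15.00 − 16.9) + 46.2 = 40.7

40.7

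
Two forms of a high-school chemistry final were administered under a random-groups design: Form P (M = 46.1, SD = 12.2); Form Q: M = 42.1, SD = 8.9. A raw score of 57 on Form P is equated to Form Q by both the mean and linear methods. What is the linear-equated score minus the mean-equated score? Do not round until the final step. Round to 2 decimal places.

Mean-equated: 57 + (42.1 − 46.1) = 53.00
Linear-equated: (8.9/12.2)(57 − 46.1) + 42.1 = 50.052
Difference = 50.052 − 53.00 = -2.95

-2.95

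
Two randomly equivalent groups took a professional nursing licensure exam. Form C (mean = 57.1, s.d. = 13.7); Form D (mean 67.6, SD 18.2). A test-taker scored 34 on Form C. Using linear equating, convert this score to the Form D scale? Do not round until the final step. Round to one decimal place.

36.9

Linear equating: y = (SD_Y/SD_X)(x − M_X) + M_Y
y = (18.2/13.7)(34 − 57.1) + 67.6
y = 1.328467 × -23.1 + 67.6 = -30.6876 + 67.6 = 36.9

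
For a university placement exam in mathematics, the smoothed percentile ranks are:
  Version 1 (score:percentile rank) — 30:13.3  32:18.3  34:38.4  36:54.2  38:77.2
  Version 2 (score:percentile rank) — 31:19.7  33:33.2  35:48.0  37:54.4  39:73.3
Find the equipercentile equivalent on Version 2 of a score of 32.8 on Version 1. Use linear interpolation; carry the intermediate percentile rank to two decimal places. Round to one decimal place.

32.0

PR of 32.8 on Version 1: 18.3 + (32.8 − 32)/(34 − 32) × (38.4 − 18.3) = 26.34
On Version 2, PR 26.34 falls between score 31 (PR 19.7) and 33 (PR 33.2).
Interpolate: 31 + (26.34 − 19.7)/(33.2 − 19.7) × (33 − 31) = 32.0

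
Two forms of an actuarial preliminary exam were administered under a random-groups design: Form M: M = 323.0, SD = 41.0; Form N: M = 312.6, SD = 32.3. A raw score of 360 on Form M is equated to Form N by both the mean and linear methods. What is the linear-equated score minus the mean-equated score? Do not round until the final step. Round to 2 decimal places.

-7.85

Mean-equated: 360 + (312.6 − 323.0) = 349.60
Linear-equated: (32.3/41.0)(360 − 323.0) + 312.6 = 341.749
Difference = 341.749 − 349.60 = -7.85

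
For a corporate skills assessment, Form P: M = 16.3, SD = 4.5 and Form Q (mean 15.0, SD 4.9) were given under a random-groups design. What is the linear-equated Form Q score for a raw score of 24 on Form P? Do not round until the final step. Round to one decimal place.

Linear equating: y = (SD_Y/SD_X)(x − M_X) + M_Y
y = (4.9/4.5)(24 − 16.3) + 15.0
y = 1.088889 × 7.7 + 15.0 = 8.3844 + 15.0 = 23.4

23.4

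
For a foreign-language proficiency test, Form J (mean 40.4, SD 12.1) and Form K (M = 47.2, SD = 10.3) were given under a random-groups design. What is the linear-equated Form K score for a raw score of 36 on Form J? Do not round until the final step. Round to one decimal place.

43.5

Linear equating: y = (SD_Y/SD_X)(x − M_X) + M_Y
y = (10.3/12.1)(36 − 40.4) + 47.2
y = 0.851240 × -4.4 + 47.2 = -3.7455 + 47.2 = 43.5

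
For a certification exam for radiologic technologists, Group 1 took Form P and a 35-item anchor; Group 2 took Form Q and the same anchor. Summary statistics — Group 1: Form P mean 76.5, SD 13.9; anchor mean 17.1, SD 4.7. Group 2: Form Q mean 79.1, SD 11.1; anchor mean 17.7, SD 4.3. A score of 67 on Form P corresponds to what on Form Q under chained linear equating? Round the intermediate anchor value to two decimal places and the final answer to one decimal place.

69.3

Form P → anchor (Group 1): v = (4.7/13.9)(67 − 76.5) + 17.1 = 13.89
anchor → Form Q (Group 2): y = (11.1/4.3)(13.89 − 17.7) + 79.1 = 69.3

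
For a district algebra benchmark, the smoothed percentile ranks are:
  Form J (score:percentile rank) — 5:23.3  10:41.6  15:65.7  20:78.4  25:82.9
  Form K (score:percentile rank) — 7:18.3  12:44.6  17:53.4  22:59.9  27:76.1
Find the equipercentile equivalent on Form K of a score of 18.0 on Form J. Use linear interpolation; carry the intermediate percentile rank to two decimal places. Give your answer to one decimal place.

26.1

PR of 18.0 on Form J: 65.7 + (18.0 − 15)/(20 − 15) × (78.4 − 65.7) = 73.32
On Form K, PR 73.32 falls between score 22 (PR 59.9) and 27 (PR 76.1).
Interpolate: 22 + (73.32 − 59.9)/(76.1 − 59.9) × (27 − 22) = 26.1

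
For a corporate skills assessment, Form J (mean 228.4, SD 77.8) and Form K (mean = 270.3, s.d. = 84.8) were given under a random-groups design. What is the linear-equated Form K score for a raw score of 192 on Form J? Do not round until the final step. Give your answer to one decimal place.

230.6

Linear equating: y = (SD_Y/SD_X)(x − M_X) + M_Y
y = (84.8/77.8)(192 − 228.4) + 270.3
y = 1.089974 × -36.4 + 270.3 = -39.6751 + 270.3 = 230.6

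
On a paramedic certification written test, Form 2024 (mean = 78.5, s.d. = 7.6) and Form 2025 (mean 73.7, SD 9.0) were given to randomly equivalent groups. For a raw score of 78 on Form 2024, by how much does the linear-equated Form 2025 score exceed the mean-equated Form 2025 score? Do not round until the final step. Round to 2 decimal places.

-0.09

Mean-equated: 78 + (73.7 − 78.5) = 73.20
Linear-equated: (9.0/7.6)(78 − 78.5) + 73.7 = 73.108
Difference = 73.108 − 73.20 = -0.09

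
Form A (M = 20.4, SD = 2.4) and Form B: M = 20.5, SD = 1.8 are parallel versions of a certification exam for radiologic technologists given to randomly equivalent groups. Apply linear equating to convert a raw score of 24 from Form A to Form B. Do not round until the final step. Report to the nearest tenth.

Linear equating: y = (SD_Y/SD_X)(x − M_X) + M_Y
y = (1.8/2.4)(24 − 20.4) + 20.5
y = 0.750000 × 3.6 + 20.5 = 2.7000 + 20.5 = 23.2

23.2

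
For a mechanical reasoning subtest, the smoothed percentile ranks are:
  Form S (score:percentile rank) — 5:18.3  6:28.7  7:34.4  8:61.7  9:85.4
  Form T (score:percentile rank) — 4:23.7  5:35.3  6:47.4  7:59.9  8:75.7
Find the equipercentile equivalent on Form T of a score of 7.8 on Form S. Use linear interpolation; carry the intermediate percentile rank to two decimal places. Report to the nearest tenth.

6.7

PR of 7.8 on Form S: 34.4 + (7.8 − 7)/(8 − 7) × (61.7 − 34.4) = 56.24
On Form T, PR 56.24 falls between score 6 (PR 47.4) and 7 (PR 59.9).
Interpolate: 6 + (56.24 − 47.4)/(59.9 − 47.4) × (7 − 6) = 6.7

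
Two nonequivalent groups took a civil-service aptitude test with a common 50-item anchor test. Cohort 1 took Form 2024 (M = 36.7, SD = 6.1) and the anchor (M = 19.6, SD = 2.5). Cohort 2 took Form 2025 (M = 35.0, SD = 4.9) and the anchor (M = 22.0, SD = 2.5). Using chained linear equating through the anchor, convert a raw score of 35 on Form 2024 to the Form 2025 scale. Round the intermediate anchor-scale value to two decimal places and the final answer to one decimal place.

28.9

Form 2024 → anchor (Cohort 1): v = (2.5/6.1)(35 − 36.7) + 19.6 = 18.90
anchor → Form 2025 (Cohort 2): y = (4.9/2.5)(18.90 − 22.0) + 35.0 = 28.9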